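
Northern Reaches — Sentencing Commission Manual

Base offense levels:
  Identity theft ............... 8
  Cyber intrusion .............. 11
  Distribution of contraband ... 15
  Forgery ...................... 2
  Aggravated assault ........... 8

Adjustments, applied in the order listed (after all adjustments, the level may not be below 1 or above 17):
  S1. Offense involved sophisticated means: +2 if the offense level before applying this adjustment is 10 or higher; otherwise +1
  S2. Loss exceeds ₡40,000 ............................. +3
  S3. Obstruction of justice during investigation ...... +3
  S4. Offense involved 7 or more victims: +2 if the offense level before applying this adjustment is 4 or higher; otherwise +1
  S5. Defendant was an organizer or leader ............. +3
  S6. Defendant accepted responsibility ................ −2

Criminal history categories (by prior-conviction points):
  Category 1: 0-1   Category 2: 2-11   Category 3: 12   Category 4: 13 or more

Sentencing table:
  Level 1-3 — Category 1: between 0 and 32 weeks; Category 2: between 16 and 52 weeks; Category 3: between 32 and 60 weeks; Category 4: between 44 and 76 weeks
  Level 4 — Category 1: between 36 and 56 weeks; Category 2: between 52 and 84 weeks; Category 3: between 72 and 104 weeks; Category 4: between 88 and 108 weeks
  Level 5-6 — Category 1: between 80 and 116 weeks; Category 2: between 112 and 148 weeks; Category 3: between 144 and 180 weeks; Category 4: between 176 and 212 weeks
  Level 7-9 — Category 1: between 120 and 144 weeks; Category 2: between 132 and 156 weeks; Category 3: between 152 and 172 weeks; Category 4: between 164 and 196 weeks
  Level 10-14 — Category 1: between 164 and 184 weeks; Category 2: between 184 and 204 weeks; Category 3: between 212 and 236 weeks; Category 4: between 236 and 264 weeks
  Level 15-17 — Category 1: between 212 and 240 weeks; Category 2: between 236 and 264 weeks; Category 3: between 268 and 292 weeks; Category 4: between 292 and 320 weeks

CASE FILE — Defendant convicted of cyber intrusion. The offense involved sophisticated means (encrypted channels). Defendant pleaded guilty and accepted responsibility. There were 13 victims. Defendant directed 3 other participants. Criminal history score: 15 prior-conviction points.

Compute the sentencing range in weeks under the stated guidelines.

Base offense level for cyber intrusion: 11.
S1 applies (level before this adjustment is 11 ≥ 10, so +2): 11 + 2 = 13.
S2 does not apply.
S3 does not apply.
S4 applies (level before this adjustment is 13 ≥ 4, so +2): 13 + 2 = 15.
S5 applies: 15 + 3 = 18.
S6 applies: 18 − 2 = 16.
Final offense level: 16.
Criminal history: 15 prior points → Category 4 (13+).
Level 16 falls in the 15-17 band.
Grid: Level 15-17 × Category 4 = 292-320 weeks.

292-320 weeks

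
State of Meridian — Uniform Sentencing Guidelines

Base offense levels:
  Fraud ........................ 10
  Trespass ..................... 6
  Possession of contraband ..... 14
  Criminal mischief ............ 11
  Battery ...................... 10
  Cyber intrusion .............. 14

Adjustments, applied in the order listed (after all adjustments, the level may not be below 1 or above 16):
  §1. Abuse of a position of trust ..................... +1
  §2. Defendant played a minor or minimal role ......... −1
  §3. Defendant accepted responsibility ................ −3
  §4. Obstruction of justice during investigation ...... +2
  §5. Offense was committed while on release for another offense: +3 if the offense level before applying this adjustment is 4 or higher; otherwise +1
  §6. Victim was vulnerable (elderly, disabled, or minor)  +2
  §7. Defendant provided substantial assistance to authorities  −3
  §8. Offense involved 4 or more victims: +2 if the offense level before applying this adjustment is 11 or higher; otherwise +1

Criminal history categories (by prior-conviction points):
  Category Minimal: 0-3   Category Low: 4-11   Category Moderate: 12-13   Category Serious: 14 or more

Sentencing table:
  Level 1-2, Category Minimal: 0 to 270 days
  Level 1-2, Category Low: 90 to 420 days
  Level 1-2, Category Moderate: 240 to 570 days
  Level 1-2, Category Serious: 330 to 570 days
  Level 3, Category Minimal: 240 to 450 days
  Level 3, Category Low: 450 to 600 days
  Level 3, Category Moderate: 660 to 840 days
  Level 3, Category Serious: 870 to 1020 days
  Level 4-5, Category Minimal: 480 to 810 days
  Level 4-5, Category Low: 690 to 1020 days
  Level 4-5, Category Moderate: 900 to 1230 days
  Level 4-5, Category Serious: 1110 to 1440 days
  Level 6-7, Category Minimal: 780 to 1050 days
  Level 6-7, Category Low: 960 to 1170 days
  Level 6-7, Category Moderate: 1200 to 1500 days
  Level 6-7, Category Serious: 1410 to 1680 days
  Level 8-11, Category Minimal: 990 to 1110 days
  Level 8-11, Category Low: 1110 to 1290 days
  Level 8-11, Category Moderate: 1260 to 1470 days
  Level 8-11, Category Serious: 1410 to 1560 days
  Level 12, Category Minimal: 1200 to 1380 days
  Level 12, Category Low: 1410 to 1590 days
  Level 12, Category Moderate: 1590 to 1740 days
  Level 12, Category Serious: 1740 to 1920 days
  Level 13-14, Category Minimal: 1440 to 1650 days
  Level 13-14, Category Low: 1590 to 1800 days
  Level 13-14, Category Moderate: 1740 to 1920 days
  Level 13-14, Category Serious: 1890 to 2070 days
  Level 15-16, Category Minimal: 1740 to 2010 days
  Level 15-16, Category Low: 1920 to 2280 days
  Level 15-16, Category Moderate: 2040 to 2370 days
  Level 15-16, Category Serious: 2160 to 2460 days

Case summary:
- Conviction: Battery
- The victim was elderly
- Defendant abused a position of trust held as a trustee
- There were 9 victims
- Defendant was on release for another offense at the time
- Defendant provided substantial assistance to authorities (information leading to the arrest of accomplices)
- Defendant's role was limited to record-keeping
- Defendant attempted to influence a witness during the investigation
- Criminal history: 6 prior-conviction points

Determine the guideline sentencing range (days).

Base offense level for battery: 10.
§1 applies: 10 + 1 = 11.
§2 applies: 11 − 1 = 10.
§3 does not apply.
§4 applies: 10 + 2 = 12.
§5 applies (level before this adjustment is 12 ≥ 4, so +3): 12 + 3 = 15.
§6 applies: 15 + 2 = 17.
§7 applies: 17 − 3 = 14.
§8 applies (level before this adjustment is 14 ≥ 11, so +2): 14 + 2 = 16.
Final offense level: 16.
Criminal history: 6 prior points → Category Low (4-11).
Level 16 falls in the 15-16 band.
Grid: Level 15-16 × Category Low = 1920-2280 days.

1920-2280 days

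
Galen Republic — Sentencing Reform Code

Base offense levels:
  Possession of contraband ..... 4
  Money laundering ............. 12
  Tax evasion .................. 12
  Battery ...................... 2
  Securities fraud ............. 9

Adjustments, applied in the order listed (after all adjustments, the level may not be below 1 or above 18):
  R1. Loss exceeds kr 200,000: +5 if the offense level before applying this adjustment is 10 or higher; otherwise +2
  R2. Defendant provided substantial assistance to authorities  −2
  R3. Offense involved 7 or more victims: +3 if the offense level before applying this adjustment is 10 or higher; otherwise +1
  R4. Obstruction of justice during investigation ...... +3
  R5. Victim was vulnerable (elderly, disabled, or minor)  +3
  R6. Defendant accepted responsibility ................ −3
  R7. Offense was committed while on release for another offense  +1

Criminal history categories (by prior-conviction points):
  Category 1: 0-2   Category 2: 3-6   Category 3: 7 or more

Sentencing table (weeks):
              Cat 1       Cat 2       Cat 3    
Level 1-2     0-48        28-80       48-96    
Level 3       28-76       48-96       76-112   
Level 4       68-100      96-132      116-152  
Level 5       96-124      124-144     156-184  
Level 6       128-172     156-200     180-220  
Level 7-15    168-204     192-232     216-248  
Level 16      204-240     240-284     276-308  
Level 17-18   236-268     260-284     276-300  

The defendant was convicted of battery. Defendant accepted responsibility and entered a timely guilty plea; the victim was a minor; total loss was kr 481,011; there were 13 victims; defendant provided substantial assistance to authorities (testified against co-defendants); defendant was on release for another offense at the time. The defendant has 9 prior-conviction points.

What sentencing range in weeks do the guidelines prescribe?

116-152 weeks

Base offense level for battery: 2.
R1 applies (level before this adjustment is 2 < 10, so +2): 2 + 2 = 4.
R2 applies: 4 − 2 = 2.
R3 applies (level before this adjustment is 2 < 10, so +1): 2 + 1 = 3.
R4 does not apply.
R5 applies: 3 + 3 = 6.
R6 applies: 6 − 3 = 3.
R7 applies: 3 + 1 = 4.
Final offense level: 4.
Criminal history: 9 prior points → Category 3 (7+).
Level 4 falls in the 4 band.
Grid: Level 4 × Category 3 = 116-152 weeks.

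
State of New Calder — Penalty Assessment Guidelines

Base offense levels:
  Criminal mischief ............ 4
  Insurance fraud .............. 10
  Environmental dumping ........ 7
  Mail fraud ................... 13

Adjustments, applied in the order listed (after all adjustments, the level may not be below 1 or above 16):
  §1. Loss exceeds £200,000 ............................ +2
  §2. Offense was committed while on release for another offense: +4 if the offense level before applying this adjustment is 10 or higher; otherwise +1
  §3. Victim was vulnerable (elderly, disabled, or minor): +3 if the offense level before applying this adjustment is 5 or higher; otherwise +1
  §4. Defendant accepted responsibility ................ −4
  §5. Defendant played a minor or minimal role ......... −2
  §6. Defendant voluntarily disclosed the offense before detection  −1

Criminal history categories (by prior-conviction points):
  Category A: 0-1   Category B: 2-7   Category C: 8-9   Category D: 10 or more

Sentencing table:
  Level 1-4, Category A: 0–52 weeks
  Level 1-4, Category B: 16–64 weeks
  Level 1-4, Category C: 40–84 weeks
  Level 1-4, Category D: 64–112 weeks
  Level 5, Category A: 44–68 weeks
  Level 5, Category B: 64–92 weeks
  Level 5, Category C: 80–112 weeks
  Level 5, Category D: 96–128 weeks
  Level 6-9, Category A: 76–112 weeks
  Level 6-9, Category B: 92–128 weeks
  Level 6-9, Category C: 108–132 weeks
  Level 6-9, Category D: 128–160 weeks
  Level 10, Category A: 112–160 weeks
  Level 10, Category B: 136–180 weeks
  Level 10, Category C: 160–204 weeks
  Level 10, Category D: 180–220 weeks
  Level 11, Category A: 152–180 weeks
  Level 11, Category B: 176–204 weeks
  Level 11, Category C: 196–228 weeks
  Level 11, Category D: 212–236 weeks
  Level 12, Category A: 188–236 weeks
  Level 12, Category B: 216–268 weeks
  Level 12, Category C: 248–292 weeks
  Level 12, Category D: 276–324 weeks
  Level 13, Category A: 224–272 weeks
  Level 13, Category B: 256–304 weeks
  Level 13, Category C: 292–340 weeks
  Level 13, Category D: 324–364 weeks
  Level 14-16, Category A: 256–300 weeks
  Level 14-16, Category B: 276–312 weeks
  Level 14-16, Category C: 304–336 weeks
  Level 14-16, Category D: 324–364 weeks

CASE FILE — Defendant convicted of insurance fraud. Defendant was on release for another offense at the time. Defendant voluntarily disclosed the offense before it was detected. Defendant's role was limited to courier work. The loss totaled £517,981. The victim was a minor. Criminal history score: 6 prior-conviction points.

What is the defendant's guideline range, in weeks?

276-312 weeks

Base offense level for insurance fraud: 10.
§1 applies: 10 + 2 = 12.
§2 applies (level before this adjustment is 12 ≥ 10, so +4): 12 + 4 = 16.
§3 applies (level before this adjustment is 16 ≥ 5, so +3): 16 + 3 = 19.
§4 does not apply.
§5 applies: 19 − 2 = 17.
§6 applies: 17 − 1 = 16.
Final offense level: 16.
Criminal history: 6 prior points → Category B (2-7).
Level 16 falls in the 14-16 band.
Grid: Level 14-16 × Category B = 276-312 weeks.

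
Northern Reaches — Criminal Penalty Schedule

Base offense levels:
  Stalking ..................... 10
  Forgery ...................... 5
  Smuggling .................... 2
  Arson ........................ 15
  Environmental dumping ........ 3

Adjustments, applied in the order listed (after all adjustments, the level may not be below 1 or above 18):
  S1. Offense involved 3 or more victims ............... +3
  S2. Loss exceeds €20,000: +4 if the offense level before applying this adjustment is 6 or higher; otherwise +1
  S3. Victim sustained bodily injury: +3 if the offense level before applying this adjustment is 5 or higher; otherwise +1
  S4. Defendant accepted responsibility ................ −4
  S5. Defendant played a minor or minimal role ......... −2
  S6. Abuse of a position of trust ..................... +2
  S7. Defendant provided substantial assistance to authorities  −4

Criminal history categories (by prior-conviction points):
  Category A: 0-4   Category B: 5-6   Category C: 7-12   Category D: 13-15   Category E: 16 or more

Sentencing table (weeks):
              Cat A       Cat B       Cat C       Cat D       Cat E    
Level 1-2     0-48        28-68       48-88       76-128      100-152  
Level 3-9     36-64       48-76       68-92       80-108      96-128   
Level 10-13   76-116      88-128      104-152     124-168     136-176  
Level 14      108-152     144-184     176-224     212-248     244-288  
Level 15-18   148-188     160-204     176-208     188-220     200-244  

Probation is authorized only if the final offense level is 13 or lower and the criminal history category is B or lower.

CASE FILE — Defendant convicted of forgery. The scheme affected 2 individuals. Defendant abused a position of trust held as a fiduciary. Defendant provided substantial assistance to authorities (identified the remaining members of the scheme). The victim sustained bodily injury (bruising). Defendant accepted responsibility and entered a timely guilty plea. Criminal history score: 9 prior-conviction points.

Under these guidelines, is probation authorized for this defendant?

Base offense level for forgery: 5.
S3 applies (level before this adjustment is 5 ≥ 5, so +3): 5 + 3 = 8.
S4 applies: 8 − 4 = 4.
S5 does not apply.
S6 applies: 4 + 2 = 6.
S7 applies: 6 − 4 = 2.
Final offense level: 2.
Criminal history: 9 prior points → Category C (7-12).
Level 2 falls in the 1-2 band.
Grid: Level 1-2 × Category C = 48-88 weeks.
Probation check: level 2 ≤ 13 and category C > B → not eligible.

No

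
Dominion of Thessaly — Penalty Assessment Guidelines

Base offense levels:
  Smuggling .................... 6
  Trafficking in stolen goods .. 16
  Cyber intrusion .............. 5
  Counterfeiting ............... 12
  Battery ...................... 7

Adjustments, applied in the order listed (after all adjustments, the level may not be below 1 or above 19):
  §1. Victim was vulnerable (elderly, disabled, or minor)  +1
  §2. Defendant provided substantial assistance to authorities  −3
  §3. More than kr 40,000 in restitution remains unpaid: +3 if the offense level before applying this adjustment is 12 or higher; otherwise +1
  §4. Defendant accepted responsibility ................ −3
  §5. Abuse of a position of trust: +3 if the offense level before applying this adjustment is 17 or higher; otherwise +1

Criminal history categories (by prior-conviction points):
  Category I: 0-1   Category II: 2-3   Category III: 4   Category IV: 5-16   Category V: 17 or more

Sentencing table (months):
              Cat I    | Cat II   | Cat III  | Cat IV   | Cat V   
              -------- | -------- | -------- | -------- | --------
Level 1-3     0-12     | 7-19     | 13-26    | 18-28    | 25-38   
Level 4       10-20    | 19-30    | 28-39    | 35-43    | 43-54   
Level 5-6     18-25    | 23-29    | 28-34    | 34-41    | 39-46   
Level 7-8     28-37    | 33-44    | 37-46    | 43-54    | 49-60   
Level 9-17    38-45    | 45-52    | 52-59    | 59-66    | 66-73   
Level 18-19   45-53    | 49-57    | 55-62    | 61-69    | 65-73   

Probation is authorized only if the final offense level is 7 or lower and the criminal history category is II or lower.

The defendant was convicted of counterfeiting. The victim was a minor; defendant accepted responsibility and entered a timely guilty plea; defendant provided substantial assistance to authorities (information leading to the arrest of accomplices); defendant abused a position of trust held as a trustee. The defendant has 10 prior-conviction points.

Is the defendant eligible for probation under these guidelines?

Base offense level for counterfeiting: 12.
§1 applies: 12 + 1 = 13.
§2 applies: 13 − 3 = 10.
§3 does not apply.
§4 applies: 10 − 3 = 7.
§5 applies (level before this adjustment is 7 < 17, so +1): 7 + 1 = 8.
Final offense level: 8.
Criminal history: 10 prior points → Category IV (5-16).
Level 8 falls in the 7-8 band.
Grid: Level 7-8 × Category IV = 43-54 months.
Probation check: level 8 > 7 and category IV > II → not eligible.

No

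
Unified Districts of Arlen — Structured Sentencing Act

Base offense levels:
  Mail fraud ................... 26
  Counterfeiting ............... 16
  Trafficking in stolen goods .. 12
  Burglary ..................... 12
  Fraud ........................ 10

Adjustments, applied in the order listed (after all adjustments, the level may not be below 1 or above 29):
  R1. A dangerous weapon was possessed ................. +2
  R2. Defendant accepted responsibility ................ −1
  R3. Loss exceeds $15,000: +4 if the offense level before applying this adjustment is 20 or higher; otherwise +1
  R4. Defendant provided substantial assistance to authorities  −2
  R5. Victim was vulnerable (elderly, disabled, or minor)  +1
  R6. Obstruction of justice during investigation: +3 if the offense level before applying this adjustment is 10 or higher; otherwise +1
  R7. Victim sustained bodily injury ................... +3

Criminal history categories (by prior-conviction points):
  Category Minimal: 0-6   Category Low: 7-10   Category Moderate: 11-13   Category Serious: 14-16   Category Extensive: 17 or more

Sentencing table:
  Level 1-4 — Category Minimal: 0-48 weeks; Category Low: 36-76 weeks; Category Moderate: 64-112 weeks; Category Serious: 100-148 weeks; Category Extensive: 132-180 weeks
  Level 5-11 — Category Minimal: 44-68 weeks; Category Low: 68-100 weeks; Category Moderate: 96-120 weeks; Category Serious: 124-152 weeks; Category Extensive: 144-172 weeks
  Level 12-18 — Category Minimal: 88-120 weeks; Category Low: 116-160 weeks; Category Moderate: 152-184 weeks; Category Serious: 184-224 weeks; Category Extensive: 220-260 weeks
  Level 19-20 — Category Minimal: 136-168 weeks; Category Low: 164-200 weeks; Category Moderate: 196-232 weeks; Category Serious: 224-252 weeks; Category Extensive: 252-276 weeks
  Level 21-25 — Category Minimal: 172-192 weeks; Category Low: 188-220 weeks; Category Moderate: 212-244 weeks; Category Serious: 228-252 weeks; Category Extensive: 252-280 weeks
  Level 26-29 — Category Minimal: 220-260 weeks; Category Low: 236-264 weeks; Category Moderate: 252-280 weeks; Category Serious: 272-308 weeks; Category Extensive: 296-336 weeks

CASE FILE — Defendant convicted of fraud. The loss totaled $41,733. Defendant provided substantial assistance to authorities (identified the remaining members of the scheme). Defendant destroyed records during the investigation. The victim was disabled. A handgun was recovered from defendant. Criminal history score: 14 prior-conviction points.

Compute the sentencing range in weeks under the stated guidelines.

184-224 weeks

Base offense level for fraud: 10.
R1 applies: 10 + 2 = 12.
R3 applies (level before this adjustment is 12 < 20, so +1): 12 + 1 = 13.
R4 applies: 13 − 2 = 11.
R5 applies: 11 + 1 = 12.
R6 applies (level before this adjustment is 12 ≥ 10, so +3): 12 + 3 = 15.
R7 does not apply.
Final offense level: 15.
Criminal history: 14 prior points → Category Serious (14-16).
Level 15 falls in the 12-18 band.
Grid: Level 12-18 × Category Serious = 184-224 weeks.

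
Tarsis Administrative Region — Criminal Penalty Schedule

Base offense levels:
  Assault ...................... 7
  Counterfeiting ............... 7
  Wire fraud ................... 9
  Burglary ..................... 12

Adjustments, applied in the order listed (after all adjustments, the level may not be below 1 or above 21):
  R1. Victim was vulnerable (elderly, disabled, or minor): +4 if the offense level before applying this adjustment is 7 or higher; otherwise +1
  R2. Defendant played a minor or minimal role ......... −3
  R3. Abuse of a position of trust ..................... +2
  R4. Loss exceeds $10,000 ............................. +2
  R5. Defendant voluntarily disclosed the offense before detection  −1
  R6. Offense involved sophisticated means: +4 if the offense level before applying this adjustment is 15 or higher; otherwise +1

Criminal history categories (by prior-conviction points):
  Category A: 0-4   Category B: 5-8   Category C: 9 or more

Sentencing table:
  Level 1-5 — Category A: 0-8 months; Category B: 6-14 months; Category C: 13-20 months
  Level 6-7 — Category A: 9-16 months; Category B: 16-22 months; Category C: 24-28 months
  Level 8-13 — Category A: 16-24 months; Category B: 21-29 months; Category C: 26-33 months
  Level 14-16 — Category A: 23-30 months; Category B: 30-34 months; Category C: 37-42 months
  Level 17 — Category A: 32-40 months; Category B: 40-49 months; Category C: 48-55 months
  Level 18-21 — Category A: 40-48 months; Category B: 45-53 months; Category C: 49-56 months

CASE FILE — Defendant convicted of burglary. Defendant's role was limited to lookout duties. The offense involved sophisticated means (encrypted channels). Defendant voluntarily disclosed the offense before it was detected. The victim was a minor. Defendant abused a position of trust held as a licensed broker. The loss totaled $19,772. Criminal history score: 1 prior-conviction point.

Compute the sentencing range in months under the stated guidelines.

Base offense level for burglary: 12.
R1 applies (level before this adjustment is 12 ≥ 7, so +4): 12 + 4 = 16.
R2 applies: 16 − 3 = 13.
R3 applies: 13 + 2 = 15.
R4 applies: 15 + 2 = 17.
R5 applies: 17 − 1 = 16.
R6 applies (level before this adjustment is 16 ≥ 15, so +4): 16 + 4 = 20.
Final offense level: 20.
Criminal history: 1 prior point → Category A (0-4).
Level 20 falls in the 18-21 band.
Grid: Level 18-21 × Category A = 40-48 months.

40-48 months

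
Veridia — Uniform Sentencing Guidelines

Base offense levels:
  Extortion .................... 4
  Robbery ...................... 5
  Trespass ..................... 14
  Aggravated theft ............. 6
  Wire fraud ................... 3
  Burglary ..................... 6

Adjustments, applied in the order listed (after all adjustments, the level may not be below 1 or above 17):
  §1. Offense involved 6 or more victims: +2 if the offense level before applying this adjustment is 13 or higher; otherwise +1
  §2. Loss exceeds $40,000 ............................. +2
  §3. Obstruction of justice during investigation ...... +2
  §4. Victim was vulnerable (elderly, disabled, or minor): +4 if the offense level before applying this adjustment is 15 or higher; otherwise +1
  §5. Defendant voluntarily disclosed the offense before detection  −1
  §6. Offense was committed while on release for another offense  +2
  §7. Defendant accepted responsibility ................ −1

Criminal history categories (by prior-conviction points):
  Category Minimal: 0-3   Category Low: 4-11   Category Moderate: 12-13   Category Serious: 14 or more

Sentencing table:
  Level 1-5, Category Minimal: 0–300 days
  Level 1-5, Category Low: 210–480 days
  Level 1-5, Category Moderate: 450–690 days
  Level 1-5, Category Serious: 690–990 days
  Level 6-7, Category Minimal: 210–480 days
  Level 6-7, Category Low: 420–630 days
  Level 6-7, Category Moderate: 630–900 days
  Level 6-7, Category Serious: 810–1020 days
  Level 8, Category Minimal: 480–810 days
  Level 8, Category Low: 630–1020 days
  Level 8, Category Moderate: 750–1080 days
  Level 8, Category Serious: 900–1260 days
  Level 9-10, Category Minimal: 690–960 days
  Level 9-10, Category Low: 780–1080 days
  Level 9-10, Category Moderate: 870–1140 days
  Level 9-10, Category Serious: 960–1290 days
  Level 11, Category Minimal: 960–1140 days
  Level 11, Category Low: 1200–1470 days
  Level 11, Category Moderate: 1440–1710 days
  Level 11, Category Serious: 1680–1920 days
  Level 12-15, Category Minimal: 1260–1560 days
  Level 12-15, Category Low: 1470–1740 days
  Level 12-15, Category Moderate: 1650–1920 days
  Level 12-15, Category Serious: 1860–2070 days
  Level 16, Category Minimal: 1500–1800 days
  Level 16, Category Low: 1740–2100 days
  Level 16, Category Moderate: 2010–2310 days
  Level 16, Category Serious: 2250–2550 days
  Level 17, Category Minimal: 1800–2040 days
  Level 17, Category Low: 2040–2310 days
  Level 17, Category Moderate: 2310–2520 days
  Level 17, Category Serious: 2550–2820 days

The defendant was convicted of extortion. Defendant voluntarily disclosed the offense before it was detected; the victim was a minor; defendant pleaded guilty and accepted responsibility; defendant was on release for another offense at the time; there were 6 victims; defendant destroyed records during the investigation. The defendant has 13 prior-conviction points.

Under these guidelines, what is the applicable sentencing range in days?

750-1080 days

Base offense level for extortion: 4.
§1 applies (level before this adjustment is 4 < 13, so +1): 4 + 1 = 5.
§2 does not apply.
§3 applies: 5 + 2 = 7.
§4 applies (level before this adjustment is 7 < 15, so +1): 7 + 1 = 8.
§5 applies: 8 − 1 = 7.
§6 applies: 7 + 2 = 9.
§7 applies: 9 − 1 = 8.
Final offense level: 8.
Criminal history: 13 prior points → Category Moderate (12-13).
Level 8 falls in the 8 band.
Grid: Level 8 × Category Moderate = 750-1080 days.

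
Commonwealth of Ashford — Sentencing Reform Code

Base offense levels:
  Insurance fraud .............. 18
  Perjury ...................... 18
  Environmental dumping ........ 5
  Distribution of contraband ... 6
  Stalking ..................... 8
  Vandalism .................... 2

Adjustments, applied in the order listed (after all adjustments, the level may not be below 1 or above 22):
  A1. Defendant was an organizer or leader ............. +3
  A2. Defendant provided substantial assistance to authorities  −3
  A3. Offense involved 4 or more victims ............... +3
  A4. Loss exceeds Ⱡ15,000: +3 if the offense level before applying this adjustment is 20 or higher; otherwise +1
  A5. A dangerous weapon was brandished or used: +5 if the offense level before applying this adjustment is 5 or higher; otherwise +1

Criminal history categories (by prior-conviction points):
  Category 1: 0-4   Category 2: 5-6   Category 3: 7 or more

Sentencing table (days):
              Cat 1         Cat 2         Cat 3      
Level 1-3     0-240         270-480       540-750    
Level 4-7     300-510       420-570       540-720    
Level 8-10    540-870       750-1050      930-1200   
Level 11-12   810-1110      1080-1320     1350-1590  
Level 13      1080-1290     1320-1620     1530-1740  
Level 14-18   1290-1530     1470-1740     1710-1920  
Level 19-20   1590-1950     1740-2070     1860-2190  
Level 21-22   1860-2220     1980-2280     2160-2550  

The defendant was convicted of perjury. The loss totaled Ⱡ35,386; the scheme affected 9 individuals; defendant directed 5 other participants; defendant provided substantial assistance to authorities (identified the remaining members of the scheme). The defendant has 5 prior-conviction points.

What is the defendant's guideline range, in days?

1980-2280 days

Base offense level for perjury: 18.
A1 applies: 18 + 3 = 21.
A2 applies: 21 − 3 = 18.
A3 applies: 18 + 3 = 21.
A4 applies (level before this adjustment is 21 ≥ 20, so +3): 21 + 3 = 24.
A5 does not apply.
Level 24 exceeds the maximum of 22; capped at 22.
Final offense level: 22.
Criminal history: 5 prior points → Category 2 (5-6).
Level 22 falls in the 21-22 band.
Grid: Level 21-22 × Category 2 = 1980-2280 days.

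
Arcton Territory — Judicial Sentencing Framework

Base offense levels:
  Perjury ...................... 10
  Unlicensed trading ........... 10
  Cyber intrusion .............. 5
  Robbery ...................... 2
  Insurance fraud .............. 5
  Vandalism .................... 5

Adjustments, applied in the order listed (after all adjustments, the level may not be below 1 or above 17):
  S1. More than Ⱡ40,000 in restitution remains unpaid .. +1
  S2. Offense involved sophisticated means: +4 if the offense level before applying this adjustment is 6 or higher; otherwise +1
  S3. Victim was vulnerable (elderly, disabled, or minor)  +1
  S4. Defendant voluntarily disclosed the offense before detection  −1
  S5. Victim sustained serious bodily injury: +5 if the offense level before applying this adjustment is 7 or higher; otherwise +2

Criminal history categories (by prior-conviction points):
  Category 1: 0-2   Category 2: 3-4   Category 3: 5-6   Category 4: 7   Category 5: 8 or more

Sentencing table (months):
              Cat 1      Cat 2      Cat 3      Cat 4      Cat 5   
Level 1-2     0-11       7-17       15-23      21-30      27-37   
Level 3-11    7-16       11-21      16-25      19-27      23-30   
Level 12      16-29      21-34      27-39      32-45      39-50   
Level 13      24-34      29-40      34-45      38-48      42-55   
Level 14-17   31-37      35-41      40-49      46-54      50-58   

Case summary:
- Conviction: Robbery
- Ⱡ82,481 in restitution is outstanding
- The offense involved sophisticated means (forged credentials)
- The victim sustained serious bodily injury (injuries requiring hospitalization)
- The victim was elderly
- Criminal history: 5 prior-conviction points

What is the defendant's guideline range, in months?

Base offense level for robbery: 2.
S1 applies: 2 + 1 = 3.
S2 applies (level before this adjustment is 3 < 6, so +1): 3 + 1 = 4.
S3 applies: 4 + 1 = 5.
S4 does not apply.
S5 applies (level before this adjustment is 5 < 7, so +2): 5 + 2 = 7.
Final offense level: 7.
Criminal history: 5 prior points → Category 3 (5-6).
Level 7 falls in the 3-11 band.
Grid: Level 3-11 × Category 3 = 16-25 months.

16-25 months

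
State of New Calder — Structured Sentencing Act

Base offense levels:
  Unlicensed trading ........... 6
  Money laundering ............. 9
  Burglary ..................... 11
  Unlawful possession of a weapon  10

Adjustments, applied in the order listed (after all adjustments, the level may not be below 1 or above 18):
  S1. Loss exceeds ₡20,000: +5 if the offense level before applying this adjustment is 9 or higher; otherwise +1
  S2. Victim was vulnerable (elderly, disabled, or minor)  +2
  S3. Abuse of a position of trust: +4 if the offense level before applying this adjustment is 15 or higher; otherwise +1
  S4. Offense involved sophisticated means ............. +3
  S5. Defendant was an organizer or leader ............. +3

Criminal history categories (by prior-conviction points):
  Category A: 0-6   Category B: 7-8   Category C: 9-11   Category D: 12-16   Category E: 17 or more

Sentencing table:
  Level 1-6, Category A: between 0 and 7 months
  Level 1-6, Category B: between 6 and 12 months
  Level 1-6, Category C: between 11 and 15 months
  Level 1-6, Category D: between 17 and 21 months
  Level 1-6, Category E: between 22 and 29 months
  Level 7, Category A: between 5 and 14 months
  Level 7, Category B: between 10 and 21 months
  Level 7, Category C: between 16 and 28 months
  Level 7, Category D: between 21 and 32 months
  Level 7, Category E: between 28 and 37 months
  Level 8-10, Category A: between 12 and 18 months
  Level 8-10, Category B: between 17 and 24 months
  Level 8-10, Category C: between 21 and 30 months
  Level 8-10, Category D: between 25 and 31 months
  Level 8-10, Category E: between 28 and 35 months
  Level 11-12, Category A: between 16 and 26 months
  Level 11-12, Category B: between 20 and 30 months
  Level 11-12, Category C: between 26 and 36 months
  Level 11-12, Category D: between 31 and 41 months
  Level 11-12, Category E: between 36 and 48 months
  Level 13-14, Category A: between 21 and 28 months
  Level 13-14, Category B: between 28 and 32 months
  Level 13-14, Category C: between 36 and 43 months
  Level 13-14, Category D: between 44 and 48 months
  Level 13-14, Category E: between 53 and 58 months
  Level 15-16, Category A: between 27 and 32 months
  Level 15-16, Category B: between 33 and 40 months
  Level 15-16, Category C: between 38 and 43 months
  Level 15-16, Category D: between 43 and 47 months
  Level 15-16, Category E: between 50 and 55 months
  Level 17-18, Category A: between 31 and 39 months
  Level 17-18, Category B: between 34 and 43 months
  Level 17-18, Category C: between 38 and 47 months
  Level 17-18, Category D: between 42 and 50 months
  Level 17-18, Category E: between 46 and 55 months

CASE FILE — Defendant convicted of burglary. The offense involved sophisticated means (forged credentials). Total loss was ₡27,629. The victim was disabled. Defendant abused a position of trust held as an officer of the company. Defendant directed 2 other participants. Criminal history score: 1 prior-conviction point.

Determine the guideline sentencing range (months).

31-39 months

Base offense level for burglary: 11.
S1 applies (level before this adjustment is 11 ≥ 9, so +5): 11 + 5 = 16.
S2 applies: 16 + 2 = 18.
S3 applies (level before this adjustment is 18 ≥ 15, so +4): 18 + 4 = 22.
S4 applies: 22 + 3 = 25.
S5 applies: 25 + 3 = 28.
Level 28 exceeds the maximum of 18; capped at 18.
Final offense level: 18.
Criminal history: 1 prior point → Category A (0-6).
Level 18 falls in the 17-18 band.
Grid: Level 17-18 × Category A = 31-39 months.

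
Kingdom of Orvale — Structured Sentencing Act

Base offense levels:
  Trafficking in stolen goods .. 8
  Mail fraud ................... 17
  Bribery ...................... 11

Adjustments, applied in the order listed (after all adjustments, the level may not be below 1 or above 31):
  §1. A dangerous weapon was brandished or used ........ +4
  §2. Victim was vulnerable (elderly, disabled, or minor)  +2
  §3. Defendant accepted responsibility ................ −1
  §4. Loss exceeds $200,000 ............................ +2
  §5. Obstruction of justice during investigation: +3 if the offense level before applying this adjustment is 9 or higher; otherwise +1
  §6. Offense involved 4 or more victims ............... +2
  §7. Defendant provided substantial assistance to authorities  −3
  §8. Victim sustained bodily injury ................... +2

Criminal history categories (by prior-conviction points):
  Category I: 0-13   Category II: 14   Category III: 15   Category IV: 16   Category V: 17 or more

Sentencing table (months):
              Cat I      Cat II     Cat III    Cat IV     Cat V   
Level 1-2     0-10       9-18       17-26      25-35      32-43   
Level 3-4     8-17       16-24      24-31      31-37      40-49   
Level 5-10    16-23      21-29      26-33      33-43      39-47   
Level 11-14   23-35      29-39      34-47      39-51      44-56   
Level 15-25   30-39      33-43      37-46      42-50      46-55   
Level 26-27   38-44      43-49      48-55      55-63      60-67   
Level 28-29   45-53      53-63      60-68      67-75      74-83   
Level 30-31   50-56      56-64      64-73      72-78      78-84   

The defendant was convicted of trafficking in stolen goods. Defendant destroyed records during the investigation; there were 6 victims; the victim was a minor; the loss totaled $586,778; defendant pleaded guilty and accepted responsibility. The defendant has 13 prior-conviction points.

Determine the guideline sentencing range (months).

30-39 months

Base offense level for trafficking in stolen goods: 8.
§1 does not apply.
§2 applies: 8 + 2 = 10.
§3 applies: 10 − 1 = 9.
§4 applies: 9 + 2 = 11.
§5 applies (level before this adjustment is 11 ≥ 9, so +3): 11 + 3 = 14.
§6 applies: 14 + 2 = 16.
§8 does not apply.
Final offense level: 16.
Criminal history: 13 prior points → Category I (0-13).
Level 16 falls in the 15-25 band.
Grid: Level 15-25 × Category I = 30-39 months.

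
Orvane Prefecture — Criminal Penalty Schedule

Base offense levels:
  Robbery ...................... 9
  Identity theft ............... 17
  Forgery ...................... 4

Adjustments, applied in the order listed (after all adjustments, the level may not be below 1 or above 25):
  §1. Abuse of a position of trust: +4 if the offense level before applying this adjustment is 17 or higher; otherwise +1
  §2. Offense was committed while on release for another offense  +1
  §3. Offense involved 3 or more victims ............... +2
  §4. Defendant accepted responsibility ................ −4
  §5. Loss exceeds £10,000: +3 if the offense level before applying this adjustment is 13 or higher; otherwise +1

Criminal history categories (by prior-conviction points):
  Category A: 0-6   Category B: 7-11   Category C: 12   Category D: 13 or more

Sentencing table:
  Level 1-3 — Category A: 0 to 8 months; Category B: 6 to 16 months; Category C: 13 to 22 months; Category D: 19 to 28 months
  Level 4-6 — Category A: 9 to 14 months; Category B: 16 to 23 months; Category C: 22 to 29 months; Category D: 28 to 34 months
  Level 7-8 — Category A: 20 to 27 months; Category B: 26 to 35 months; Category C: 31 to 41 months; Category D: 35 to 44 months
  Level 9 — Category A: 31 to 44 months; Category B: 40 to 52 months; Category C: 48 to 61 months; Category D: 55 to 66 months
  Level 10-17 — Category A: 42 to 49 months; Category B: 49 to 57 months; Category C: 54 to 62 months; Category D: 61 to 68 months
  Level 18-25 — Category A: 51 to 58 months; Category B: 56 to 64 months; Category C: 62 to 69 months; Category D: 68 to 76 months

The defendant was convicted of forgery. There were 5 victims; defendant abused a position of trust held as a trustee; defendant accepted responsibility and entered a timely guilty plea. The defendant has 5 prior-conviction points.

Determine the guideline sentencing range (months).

0-8 months

Base offense level for forgery: 4.
§1 applies (level before this adjustment is 4 < 17, so +1): 4 + 1 = 5.
§3 applies: 5 + 2 = 7.
§4 applies: 7 − 4 = 3.
Final offense level: 3.
Criminal history: 5 prior points → Category A (0-6).
Level 3 falls in the 1-3 band.
Grid: Level 1-3 × Category A = 0-8 months.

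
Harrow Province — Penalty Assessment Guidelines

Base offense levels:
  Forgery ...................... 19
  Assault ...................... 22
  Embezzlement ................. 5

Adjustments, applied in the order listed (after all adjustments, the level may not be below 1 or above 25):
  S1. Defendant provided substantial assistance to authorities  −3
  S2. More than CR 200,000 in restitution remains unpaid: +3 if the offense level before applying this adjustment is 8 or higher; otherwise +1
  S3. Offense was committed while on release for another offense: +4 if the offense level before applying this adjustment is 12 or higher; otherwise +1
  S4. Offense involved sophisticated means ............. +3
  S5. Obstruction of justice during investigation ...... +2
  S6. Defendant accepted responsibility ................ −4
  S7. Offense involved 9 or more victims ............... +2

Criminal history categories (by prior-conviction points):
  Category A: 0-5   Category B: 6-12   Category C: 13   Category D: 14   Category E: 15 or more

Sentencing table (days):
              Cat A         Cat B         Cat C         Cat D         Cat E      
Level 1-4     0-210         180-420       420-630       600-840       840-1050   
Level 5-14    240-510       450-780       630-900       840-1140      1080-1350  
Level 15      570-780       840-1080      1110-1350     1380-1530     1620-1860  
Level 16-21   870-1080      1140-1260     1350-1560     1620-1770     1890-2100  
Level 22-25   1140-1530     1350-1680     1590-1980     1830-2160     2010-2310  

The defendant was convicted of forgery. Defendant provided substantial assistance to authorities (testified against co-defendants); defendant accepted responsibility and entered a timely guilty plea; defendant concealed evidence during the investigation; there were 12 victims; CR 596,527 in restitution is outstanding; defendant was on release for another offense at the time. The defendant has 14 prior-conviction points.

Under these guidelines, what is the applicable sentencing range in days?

1830-2160 days

Base offense level for forgery: 19.
S1 applies: 19 − 3 = 16.
S2 applies (level before this adjustment is 16 ≥ 8, so +3): 16 + 3 = 19.
S3 applies (level before this adjustment is 19 ≥ 12, so +4): 19 + 4 = 23.
S4 does not apply.
S5 applies: 23 + 2 = 25.
S6 applies: 25 − 4 = 21.
S7 applies: 21 + 2 = 23.
Final offense level: 23.
Criminal history: 14 prior points → Category D (14).
Level 23 falls in the 22-25 band.
Grid: Level 22-25 × Category D = 1830-2160 days.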